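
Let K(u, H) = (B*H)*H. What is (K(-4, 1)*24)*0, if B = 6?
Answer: 0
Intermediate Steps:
K(u, H) = 6*H² (K(u, H) = (6*H)*H = 6*H²)
(K(-4, 1)*24)*0 = ((6*1²)*24)*0 = ((6*1)*24)*0 = (6*24)*0 = 144*0 = 0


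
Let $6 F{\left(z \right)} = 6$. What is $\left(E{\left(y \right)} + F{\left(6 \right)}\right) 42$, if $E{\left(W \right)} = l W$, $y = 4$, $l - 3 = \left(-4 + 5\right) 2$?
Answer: $882$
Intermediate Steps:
$F{\left(z \right)} = 1$ ($F{\left(z \right)} = \frac{1}{6} \cdot 6 = 1$)
$l = 5$ ($l = 3 + \left(-4 + 5\right) 2 = 3 + 1 \cdot 2 = 3 + 2 = 5$)
$E{\left(W \right)} = 5 W$
$\left(E{\left(y \right)} + F{\left(6 \right)}\right) 42 = \left(5 \cdot 4 + 1\right) 42 = \left(20 + 1\right) 42 = 21 \cdot 42 = 882$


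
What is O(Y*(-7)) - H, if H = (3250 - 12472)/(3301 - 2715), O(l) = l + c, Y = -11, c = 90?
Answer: 53542/293 ≈ 182.74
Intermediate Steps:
O(l) = 90 + l (O(l) = l + 90 = 90 + l)
H = -4611/293 (H = -9222/586 = -9222*1/586 = -4611/293 ≈ -15.737)
O(Y*(-7)) - H = (90 - 11*(-7)) - 1*(-4611/293) = (90 + 77) + 4611/293 = 167 + 4611/293 = 53542/293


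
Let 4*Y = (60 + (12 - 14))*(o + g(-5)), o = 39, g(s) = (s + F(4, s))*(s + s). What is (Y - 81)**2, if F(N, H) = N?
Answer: 1585081/4 ≈ 3.9627e+5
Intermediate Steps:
g(s) = 2*s*(4 + s) (g(s) = (s + 4)*(s + s) = (4 + s)*(2*s) = 2*s*(4 + s))
Y = 1421/2 (Y = ((60 + (12 - 14))*(39 + 2*(-5)*(4 - 5)))/4 = ((60 - 2)*(39 + 2*(-5)*(-1)))/4 = (58*(39 + 10))/4 = (58*49)/4 = (1/4)*2842 = 1421/2 ≈ 710.50)
(Y - 81)**2 = (1421/2 - 81)**2 = (1259/2)**2 = 1585081/4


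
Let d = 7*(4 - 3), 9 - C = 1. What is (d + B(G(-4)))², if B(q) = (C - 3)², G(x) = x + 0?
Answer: 1024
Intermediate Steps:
C = 8 (C = 9 - 1*1 = 9 - 1 = 8)
G(x) = x
B(q) = 25 (B(q) = (8 - 3)² = 5² = 25)
d = 7 (d = 7*1 = 7)
(d + B(G(-4)))² = (7 + 25)² = 32² = 1024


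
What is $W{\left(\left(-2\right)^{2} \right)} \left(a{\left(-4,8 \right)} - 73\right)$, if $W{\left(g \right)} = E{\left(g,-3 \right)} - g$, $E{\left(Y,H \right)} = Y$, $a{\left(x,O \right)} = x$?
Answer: $0$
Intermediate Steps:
$W{\left(g \right)} = 0$ ($W{\left(g \right)} = g - g = 0$)
$W{\left(\left(-2\right)^{2} \right)} \left(a{\left(-4,8 \right)} - 73\right) = 0 \left(-4 - 73\right) = 0 \left(-77\right) = 0$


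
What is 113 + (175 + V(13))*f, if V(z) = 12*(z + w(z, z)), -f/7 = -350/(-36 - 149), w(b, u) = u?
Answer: -234449/37 ≈ -6336.5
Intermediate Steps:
f = -490/37 (f = -(-2450)/(-36 - 149) = -(-2450)/(-185) = -(-2450)*(-1)/185 = -7*70/37 = -490/37 ≈ -13.243)
V(z) = 24*z (V(z) = 12*(z + z) = 12*(2*z) = 24*z)
113 + (175 + V(13))*f = 113 + (175 + 24*13)*(-490/37) = 113 + (175 + 312)*(-490/37) = 113 + 487*(-490/37) = 113 - 238630/37 = -234449/37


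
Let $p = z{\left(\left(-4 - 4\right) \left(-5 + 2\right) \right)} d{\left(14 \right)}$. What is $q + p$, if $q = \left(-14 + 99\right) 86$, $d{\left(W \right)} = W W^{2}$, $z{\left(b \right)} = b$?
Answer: $73166$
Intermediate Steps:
$d{\left(W \right)} = W^{3}$
$q = 7310$ ($q = 85 \cdot 86 = 7310$)
$p = 65856$ ($p = \left(-4 - 4\right) \left(-5 + 2\right) 14^{3} = \left(-8\right) \left(-3\right) 2744 = 24 \cdot 2744 = 65856$)
$q + p = 7310 + 65856 = 73166$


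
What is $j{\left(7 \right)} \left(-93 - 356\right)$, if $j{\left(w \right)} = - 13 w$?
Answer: $40859$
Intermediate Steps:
$j{\left(7 \right)} \left(-93 - 356\right) = \left(-13\right) 7 \left(-93 - 356\right) = \left(-91\right) \left(-449\right) = 40859$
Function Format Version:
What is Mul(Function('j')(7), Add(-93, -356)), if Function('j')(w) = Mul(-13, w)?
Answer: 40859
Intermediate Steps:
Mul(Function('j')(7), Add(-93, -356)) = Mul(Mul(-13, 7), Add(-93, -356)) = Mul(-91, -449) = 40859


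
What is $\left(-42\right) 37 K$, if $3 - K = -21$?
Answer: $-37296$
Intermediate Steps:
$K = 24$ ($K = 3 - -21 = 3 + 21 = 24$)
$\left(-42\right) 37 K = \left(-42\right) 37 \cdot 24 = \left(-1554\right) 24 = -37296$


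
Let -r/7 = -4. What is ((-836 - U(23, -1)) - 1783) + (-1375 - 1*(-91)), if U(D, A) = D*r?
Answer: -4547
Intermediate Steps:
r = 28 (r = -7*(-4) = 28)
U(D, A) = 28*D (U(D, A) = D*28 = 28*D)
((-836 - U(23, -1)) - 1783) + (-1375 - 1*(-91)) = ((-836 - 28*23) - 1783) + (-1375 - 1*(-91)) = ((-836 - 1*644) - 1783) + (-1375 + 91) = ((-836 - 644) - 1783) - 1284 = (-1480 - 1783) - 1284 = -3263 - 1284 = -4547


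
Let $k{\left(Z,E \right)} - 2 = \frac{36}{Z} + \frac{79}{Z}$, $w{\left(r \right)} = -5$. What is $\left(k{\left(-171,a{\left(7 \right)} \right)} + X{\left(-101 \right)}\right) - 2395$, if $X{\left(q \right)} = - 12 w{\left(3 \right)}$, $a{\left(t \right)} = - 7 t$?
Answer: $- \frac{399058}{171} \approx -2333.7$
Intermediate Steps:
$k{\left(Z,E \right)} = 2 + \frac{115}{Z}$ ($k{\left(Z,E \right)} = 2 + \left(\frac{36}{Z} + \frac{79}{Z}\right) = 2 + \frac{115}{Z}$)
$X{\left(q \right)} = 60$ ($X{\left(q \right)} = \left(-12\right) \left(-5\right) = 60$)
$\left(k{\left(-171,a{\left(7 \right)} \right)} + X{\left(-101 \right)}\right) - 2395 = \left(\left(2 + \frac{115}{-171}\right) + 60\right) - 2395 = \left(\left(2 + 115 \left(- \frac{1}{171}\right)\right) + 60\right) - 2395 = \left(\left(2 - \frac{115}{171}\right) + 60\right) - 2395 = \left(\frac{227}{171} + 60\right) - 2395 = \frac{10487}{171} - 2395 = - \frac{399058}{171}$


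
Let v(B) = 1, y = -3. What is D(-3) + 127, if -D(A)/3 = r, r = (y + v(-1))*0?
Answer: 127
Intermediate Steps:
r = 0 (r = (-3 + 1)*0 = -2*0 = 0)
D(A) = 0 (D(A) = -3*0 = 0)
D(-3) + 127 = 0 + 127 = 127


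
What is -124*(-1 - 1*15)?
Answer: 1984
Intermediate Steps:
-124*(-1 - 1*15) = -124*(-1 - 15) = -124*(-16) = 1984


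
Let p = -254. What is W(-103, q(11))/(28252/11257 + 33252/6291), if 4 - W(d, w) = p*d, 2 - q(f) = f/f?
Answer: -308741945391/92008516 ≈ -3355.6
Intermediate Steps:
q(f) = 1 (q(f) = 2 - f/f = 2 - 1*1 = 2 - 1 = 1)
W(d, w) = 4 + 254*d (W(d, w) = 4 - (-254)*d = 4 + 254*d)
W(-103, q(11))/(28252/11257 + 33252/6291) = (4 + 254*(-103))/(28252/11257 + 33252/6291) = (4 - 26162)/(28252*(1/11257) + 33252*(1/6291)) = -26158/(28252/11257 + 11084/2097) = -26158/184017032/23605929 = -26158*23605929/184017032 = -308741945391/92008516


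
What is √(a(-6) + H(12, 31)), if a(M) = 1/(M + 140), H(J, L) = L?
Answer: √556770/134 ≈ 5.5684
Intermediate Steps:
a(M) = 1/(140 + M)
√(a(-6) + H(12, 31)) = √(1/(140 - 6) + 31) = √(1/134 + 31) = √(4155/134) = √556770/134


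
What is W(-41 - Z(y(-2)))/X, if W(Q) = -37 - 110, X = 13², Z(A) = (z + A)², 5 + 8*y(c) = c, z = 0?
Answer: -147/169 ≈ -0.86982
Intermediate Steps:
y(c) = -5/8 + c/8
Z(A) = A² (Z(A) = (0 + A)² = A²)
X = 169
W(Q) = -147
W(-41 - Z(y(-2)))/X = -147/169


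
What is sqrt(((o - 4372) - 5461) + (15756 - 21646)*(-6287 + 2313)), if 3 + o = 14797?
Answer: sqrt(23411821) ≈ 4838.6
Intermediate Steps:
o = 14794 (o = -3 + 14797 = 14794)
sqrt(((o - 4372) - 5461) + (15756 - 21646)*(-6287 + 2313)) = sqrt(((14794 - 4372) - 5461) + (15756 - 21646)*(-6287 + 2313)) = sqrt((10422 - 5461) - 5890*(-3974)) = sqrt(4961 + 23406860) = sqrt(23411821)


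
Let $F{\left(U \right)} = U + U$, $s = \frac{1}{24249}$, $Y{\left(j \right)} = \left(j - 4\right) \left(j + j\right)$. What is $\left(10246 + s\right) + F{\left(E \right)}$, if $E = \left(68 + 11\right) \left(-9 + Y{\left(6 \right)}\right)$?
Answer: $\frac{305925385}{24249} \approx 12616.0$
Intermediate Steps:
$Y{\left(j \right)} = 2 j \left(-4 + j\right)$ ($Y{\left(j \right)} = \left(-4 + j\right) 2 j = 2 j \left(-4 + j\right)$)
$E = 1185$ ($E = \left(68 + 11\right) \left(-9 + 2 \cdot 6 \left(-4 + 6\right)\right) = 79 \left(-9 + 2 \cdot 6 \cdot 2\right) = 79 \left(-9 + 24\right) = 79 \cdot 15 = 1185$)
$s = \frac{1}{24249} \approx 4.1239 \cdot 10^{-5}$
$F{\left(U \right)} = 2 U$
$\left(10246 + s\right) + F{\left(E \right)} = \left(10246 + \frac{1}{24249}\right) + 2 \cdot 1185 = \frac{248455255}{24249} + 2370 = \frac{305925385}{24249}$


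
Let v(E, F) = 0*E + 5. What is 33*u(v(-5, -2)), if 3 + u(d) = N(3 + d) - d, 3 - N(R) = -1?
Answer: -132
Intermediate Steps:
v(E, F) = 5 (v(E, F) = 0 + 5 = 5)
N(R) = 4 (N(R) = 3 - 1*(-1) = 3 + 1 = 4)
u(d) = 1 - d (u(d) = -3 + (4 - d) = 1 - d)
33*u(v(-5, -2)) = 33*(1 - 1*5) = 33*(1 - 5) = 33*(-4) = -132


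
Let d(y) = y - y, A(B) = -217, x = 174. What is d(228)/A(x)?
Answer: 0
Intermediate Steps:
d(y) = 0
d(228)/A(x) = 0/(-217) = 0*(-1/217) = 0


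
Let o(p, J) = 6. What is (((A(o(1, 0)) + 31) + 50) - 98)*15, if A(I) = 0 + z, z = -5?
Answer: -330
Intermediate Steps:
A(I) = -5 (A(I) = 0 - 5 = -5)
(((A(o(1, 0)) + 31) + 50) - 98)*15 = (((-5 + 31) + 50) - 98)*15 = ((26 + 50) - 98)*15 = (76 - 98)*15 = -22*15 = -330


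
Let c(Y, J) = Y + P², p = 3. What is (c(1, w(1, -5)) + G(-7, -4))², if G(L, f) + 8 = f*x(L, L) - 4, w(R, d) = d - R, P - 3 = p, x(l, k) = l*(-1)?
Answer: 9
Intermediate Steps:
x(l, k) = -l
P = 6 (P = 3 + 3 = 6)
c(Y, J) = 36 + Y (c(Y, J) = Y + 6² = Y + 36 = 36 + Y)
G(L, f) = -12 - L*f (G(L, f) = -8 + (f*(-L) - 4) = -8 + (-L*f - 4) = -8 + (-4 - L*f) = -12 - L*f)
(c(1, w(1, -5)) + G(-7, -4))² = ((36 + 1) + (-12 - 1*(-7)*(-4)))² = (37 + (-12 - 28))² = (37 - 40)² = (-3)² = 9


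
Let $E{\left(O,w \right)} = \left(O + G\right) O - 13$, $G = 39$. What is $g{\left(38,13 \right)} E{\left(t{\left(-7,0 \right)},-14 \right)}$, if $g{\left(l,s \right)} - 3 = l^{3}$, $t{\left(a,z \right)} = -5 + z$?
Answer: $-10042125$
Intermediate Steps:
$g{\left(l,s \right)} = 3 + l^{3}$
$E{\left(O,w \right)} = -13 + O \left(39 + O\right)$ ($E{\left(O,w \right)} = \left(O + 39\right) O - 13 = \left(39 + O\right) O - 13 = O \left(39 + O\right) - 13 = -13 + O \left(39 + O\right)$)
$g{\left(38,13 \right)} E{\left(t{\left(-7,0 \right)},-14 \right)} = \left(3 + 38^{3}\right) \left(-13 + \left(-5 + 0\right)^{2} + 39 \left(-5 + 0\right)\right) = \left(3 + 54872\right) \left(-13 + \left(-5\right)^{2} + 39 \left(-5\right)\right) = 54875 \left(-13 + 25 - 195\right) = 54875 \left(-183\right) = -10042125$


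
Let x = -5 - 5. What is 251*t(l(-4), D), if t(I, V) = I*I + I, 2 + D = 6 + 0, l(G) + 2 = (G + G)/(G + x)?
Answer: 7530/49 ≈ 153.67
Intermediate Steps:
x = -10
l(G) = -2 + 2*G/(-10 + G) (l(G) = -2 + (G + G)/(G - 10) = -2 + (2*G)/(-10 + G) = -2 + 2*G/(-10 + G))
D = 4 (D = -2 + (6 + 0) = -2 + 6 = 4)
t(I, V) = I + I**2 (t(I, V) = I**2 + I = I + I**2)
251*t(l(-4), D) = 251*((20/(-10 - 4))*(1 + 20/(-10 - 4))) = 251*((20/(-14))*(1 + 20/(-14))) = 251*((20*(-1/14))*(1 + 20*(-1/14))) = 251*(-10*(1 - 10/7)/7) = 251*(-10/7*(-3/7)) = 251*(30/49) = 7530/49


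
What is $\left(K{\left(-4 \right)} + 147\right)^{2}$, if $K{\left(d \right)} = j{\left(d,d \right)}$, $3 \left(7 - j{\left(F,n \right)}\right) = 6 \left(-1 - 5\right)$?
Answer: $27556$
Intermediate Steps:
$j{\left(F,n \right)} = 19$ ($j{\left(F,n \right)} = 7 - \frac{6 \left(-1 - 5\right)}{3} = 7 - \frac{6 \left(-6\right)}{3} = 7 - -12 = 7 + 12 = 19$)
$K{\left(d \right)} = 19$
$\left(K{\left(-4 \right)} + 147\right)^{2} = \left(19 + 147\right)^{2} = 166^{2} = 27556$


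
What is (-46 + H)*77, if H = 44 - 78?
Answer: -6160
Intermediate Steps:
H = -34
(-46 + H)*77 = (-46 - 34)*77 = -80*77 = -6160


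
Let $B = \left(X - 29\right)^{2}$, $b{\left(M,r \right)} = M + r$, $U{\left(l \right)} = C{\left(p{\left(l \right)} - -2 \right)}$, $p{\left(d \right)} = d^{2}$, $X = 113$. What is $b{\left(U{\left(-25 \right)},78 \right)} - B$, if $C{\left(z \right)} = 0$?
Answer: $-6978$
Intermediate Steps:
$U{\left(l \right)} = 0$
$B = 7056$ ($B = \left(113 - 29\right)^{2} = 84^{2} = 7056$)
$b{\left(U{\left(-25 \right)},78 \right)} - B = \left(0 + 78\right) - 7056 = 78 - 7056 = -6978$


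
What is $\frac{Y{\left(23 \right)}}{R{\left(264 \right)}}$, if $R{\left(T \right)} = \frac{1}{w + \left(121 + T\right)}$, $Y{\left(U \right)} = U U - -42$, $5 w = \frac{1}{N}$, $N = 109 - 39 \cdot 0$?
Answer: $\frac{119810646}{545} \approx 2.1984 \cdot 10^{5}$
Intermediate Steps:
$N = 109$ ($N = 109 - 0 = 109 + 0 = 109$)
$w = \frac{1}{545}$ ($w = \frac{1}{5 \cdot 109} = \frac{1}{5} \cdot \frac{1}{109} = \frac{1}{545} \approx 0.0018349$)
$Y{\left(U \right)} = 42 + U^{2}$ ($Y{\left(U \right)} = U^{2} + 42 = 42 + U^{2}$)
$R{\left(T \right)} = \frac{1}{\frac{65946}{545} + T}$ ($R{\left(T \right)} = \frac{1}{\frac{1}{545} + \left(121 + T\right)} = \frac{1}{\frac{65946}{545} + T}$)
$\frac{Y{\left(23 \right)}}{R{\left(264 \right)}} = \frac{42 + 23^{2}}{545 \frac{1}{65946 + 545 \cdot 264}} = \frac{42 + 529}{545 \frac{1}{65946 + 143880}} = \frac{571}{545 \cdot \frac{1}{209826}} = \frac{571}{\frac{545}{209826}} = 571 \cdot \frac{209826}{545} = \frac{119810646}{545}$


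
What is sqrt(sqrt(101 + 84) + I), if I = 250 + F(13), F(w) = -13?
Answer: sqrt(237 + sqrt(185)) ≈ 15.830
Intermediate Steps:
I = 237 (I = 250 - 13 = 237)
sqrt(sqrt(101 + 84) + I) = sqrt(sqrt(101 + 84) + 237) = sqrt(sqrt(185) + 237) = sqrt(237 + sqrt(185))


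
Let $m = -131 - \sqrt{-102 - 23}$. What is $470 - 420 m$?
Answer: $55490 + 2100 i \sqrt{5} \approx 55490.0 + 4695.7 i$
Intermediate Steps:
$m = -131 - 5 i \sqrt{5}$ ($m = -131 - \sqrt{-125} = -131 - 5 i \sqrt{5} \approx -131.0 - 11.18 i$)
$470 - 420 m = 470 - 420 \left(-131 - 5 i \sqrt{5}\right) = 470 + \left(55020 + 2100 i \sqrt{5}\right) = 55490 + 2100 i \sqrt{5}$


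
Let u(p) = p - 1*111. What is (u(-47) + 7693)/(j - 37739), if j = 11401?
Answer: -7535/26338 ≈ -0.28609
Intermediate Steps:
u(p) = -111 + p (u(p) = p - 111 = -111 + p)
(u(-47) + 7693)/(j - 37739) = ((-111 - 47) + 7693)/(11401 - 37739) = (-158 + 7693)/(-26338) = 7535*(-1/26338) = -7535/26338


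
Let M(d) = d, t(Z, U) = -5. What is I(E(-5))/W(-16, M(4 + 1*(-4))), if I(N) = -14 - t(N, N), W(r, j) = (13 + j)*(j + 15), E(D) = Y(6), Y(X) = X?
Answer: -3/65 ≈ -0.046154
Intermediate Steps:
E(D) = 6
W(r, j) = (13 + j)*(15 + j)
I(N) = -9 (I(N) = -14 - 1*(-5) = -14 + 5 = -9)
I(E(-5))/W(-16, M(4 + 1*(-4))) = -9/(195 + (4 + 1*(-4))² + 28*(4 + 1*(-4))) = -9/(195 + (4 - 4)² + 28*(4 - 4)) = -9/(195 + 0² + 28*0) = -9/(195 + 0 + 0) = -9/195 = -9*1/195 = -3/65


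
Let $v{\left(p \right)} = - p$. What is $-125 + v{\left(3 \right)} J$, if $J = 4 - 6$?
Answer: $-119$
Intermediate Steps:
$J = -2$ ($J = 4 - 6 = -2$)
$-125 + v{\left(3 \right)} J = -125 + \left(-1\right) 3 \left(-2\right) = -125 - -6 = -125 + 6 = -119$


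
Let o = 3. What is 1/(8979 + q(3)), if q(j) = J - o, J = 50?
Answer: 1/9026 ≈ 0.00011079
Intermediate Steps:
q(j) = 47 (q(j) = 50 - 1*3 = 50 - 3 = 47)
1/(8979 + q(3)) = 1/(8979 + 47) = 1/9026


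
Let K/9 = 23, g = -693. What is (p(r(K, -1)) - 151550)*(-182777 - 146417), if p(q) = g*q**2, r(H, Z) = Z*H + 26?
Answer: 7523703522062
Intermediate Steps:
K = 207 (K = 9*23 = 207)
r(H, Z) = 26 + H*Z (r(H, Z) = H*Z + 26 = 26 + H*Z)
p(q) = -693*q**2
(p(r(K, -1)) - 151550)*(-182777 - 146417) = (-693*(26 + 207*(-1))**2 - 151550)*(-182777 - 146417) = (-693*(26 - 207)**2 - 151550)*(-329194) = (-693*(-181)**2 - 151550)*(-329194) = (-693*32761 - 151550)*(-329194) = (-22703373 - 151550)*(-329194) = -22854923*(-329194) = 7523703522062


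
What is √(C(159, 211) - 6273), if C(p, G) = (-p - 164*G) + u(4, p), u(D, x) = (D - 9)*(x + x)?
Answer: I*√42626 ≈ 206.46*I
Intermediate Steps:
u(D, x) = 2*x*(-9 + D) (u(D, x) = (-9 + D)*(2*x) = 2*x*(-9 + D))
C(p, G) = -164*G - 11*p (C(p, G) = (-p - 164*G) + 2*p*(-9 + 4) = (-p - 164*G) + 2*p*(-5) = (-p - 164*G) - 10*p = -164*G - 11*p)
√(C(159, 211) - 6273) = √((-164*211 - 11*159) - 6273) = √((-34604 - 1749) - 6273) = √(-36353 - 6273) = √(-42626) = I*√42626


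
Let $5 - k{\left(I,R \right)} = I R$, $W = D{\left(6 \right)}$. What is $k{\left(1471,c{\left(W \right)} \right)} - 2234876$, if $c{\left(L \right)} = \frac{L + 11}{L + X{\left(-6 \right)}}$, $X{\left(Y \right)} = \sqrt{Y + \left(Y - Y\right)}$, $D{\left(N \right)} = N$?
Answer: $\frac{17 \left(- 131463 \sqrt{6} + 790249 i\right)}{\sqrt{6} - 6 i} \approx -2.2384 \cdot 10^{6} + 1458.4 i$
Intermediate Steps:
$X{\left(Y \right)} = \sqrt{Y}$ ($X{\left(Y \right)} = \sqrt{Y + 0} = \sqrt{Y}$)
$W = 6$
$c{\left(L \right)} = \frac{11 + L}{L + i \sqrt{6}}$ ($c{\left(L \right)} = \frac{L + 11}{L + \sqrt{-6}} = \frac{11 + L}{L + i \sqrt{6}}$)
$k{\left(I,R \right)} = 5 - I R$
$k{\left(1471,c{\left(W \right)} \right)} - 2234876 = \left(5 - 1471 \frac{11 + 6}{6 + i \sqrt{6}}\right) - 2234876 = \left(5 - 1471 \frac{1}{6 + i \sqrt{6}} \cdot 17\right) - 2234876 = \left(5 - 1471 \frac{17}{6 + i \sqrt{6}}\right) - 2234876 = \left(5 - \frac{25007}{6 + i \sqrt{6}}\right) - 2234876 = -2234871 - \frac{25007}{6 + i \sqrt{6}}$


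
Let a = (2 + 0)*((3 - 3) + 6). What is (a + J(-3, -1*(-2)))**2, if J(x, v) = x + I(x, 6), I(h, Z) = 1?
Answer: 100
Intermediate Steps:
a = 12 (a = 2*(0 + 6) = 2*6 = 12)
J(x, v) = 1 + x (J(x, v) = x + 1 = 1 + x)
(a + J(-3, -1*(-2)))**2 = (12 + (1 - 3))**2 = (12 - 2)**2 = 10**2 = 100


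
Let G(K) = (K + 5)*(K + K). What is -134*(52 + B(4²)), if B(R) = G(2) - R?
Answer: -8576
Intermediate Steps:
G(K) = 2*K*(5 + K) (G(K) = (5 + K)*(2*K) = 2*K*(5 + K))
B(R) = 28 - R (B(R) = 2*2*(5 + 2) - R = 2*2*7 - R = 28 - R)
-134*(52 + B(4²)) = -134*(52 + (28 - 1*4²)) = -134*(52 + (28 - 1*16)) = -134*(52 + (28 - 16)) = -134*(52 + 12) = -134*64 = -8576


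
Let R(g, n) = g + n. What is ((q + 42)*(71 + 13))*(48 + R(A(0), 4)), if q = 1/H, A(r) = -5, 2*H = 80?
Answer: 1659147/10 ≈ 1.6591e+5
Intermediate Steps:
H = 40 (H = (1/2)*80 = 40)
q = 1/40 ≈ 0.025000
((q + 42)*(71 + 13))*(48 + R(A(0), 4)) = ((1/40 + 42)*(71 + 13))*(48 + (-5 + 4)) = ((1681/40)*84)*(48 - 1) = (35301/10)*47 = 1659147/10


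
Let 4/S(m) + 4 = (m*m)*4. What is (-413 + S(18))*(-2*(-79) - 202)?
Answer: 5869512/323 ≈ 18172.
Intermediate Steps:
S(m) = 4/(-4 + 4*m²) (S(m) = 4/(-4 + (m*m)*4) = 4/(-4 + m²*4) = 4/(-4 + 4*m²))
(-413 + S(18))*(-2*(-79) - 202) = (-413 + 1/(-1 + 18²))*(-2*(-79) - 202) = (-413 + 1/(-1 + 324))*(158 - 202) = (-413 + 1/323)*(-44) = -133398/323*(-44) = 5869512/323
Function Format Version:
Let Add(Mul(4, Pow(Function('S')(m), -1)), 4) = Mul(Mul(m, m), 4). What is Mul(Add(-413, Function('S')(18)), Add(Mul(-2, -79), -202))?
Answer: Rational(5869512, 323) ≈ 18172.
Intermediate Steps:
Function('S')(m) = Mul(4, Pow(Add(-4, Mul(4, Pow(m, 2))), -1)) (Function('S')(m) = Mul(4, Pow(Add(-4, Mul(Mul(m, m), 4)), -1)) = Mul(4, Pow(Add(-4, Mul(Pow(m, 2), 4)), -1)) = Mul(4, Pow(Add(-4, Mul(4, Pow(m, 2))), -1)))
Mul(Add(-413, Function('S')(18)), Add(Mul(-2, -79), -202)) = Mul(Add(-413, Pow(Add(-1, Pow(18, 2)), -1)), Add(Mul(-2, -79), -202)) = Mul(Add(-413, Pow(Add(-1, 324), -1)), Add(158, -202)) = Mul(Add(-413, Pow(323, -1)), -44) = Mul(Add(-413, Rational(1, 323)), -44) = Mul(Rational(-133398, 323), -44) = Rational(5869512, 323)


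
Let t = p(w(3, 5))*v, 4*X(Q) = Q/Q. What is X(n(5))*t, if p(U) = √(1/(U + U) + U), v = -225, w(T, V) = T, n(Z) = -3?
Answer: -75*√114/8 ≈ -100.10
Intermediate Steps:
X(Q) = ¼ (X(Q) = (Q/Q)/4 = (¼)*1 = ¼)
p(U) = √(U + 1/(2*U)) (p(U) = √(1/(2*U) + U) = √(U + 1/(2*U)))
t = -75*√114/2 (t = (√(2/3 + 4*3)/2)*(-225) = (√(2*(⅓) + 12)/2)*(-225) = (√(⅔ + 12)/2)*(-225) = (√(38/3)/2)*(-225) = ((√114/3)/2)*(-225) = (√114/6)*(-225) = -75*√114/2 ≈ -400.39)
X(n(5))*t = (-75*√114/2)/4 = -75*√114/8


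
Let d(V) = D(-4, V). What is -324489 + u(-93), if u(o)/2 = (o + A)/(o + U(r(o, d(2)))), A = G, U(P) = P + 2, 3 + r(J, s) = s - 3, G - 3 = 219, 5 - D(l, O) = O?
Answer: -15251112/47 ≈ -3.2449e+5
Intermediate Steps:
D(l, O) = 5 - O
d(V) = 5 - V
G = 222 (G = 3 + 219 = 222)
r(J, s) = -6 + s (r(J, s) = -3 + (s - 3) = -3 + (-3 + s) = -6 + s)
U(P) = 2 + P
A = 222
u(o) = 2*(222 + o)/(-1 + o) (u(o) = 2*((o + 222)/(o + (2 + (-6 + (5 - 1*2))))) = 2*((222 + o)/(o + (2 + (-6 + (5 - 2))))) = 2*((222 + o)/(o + (2 + (-6 + 3)))) = 2*((222 + o)/(o + (2 - 3))) = 2*((222 + o)/(o - 1)) = 2*((222 + o)/(-1 + o)) = 2*(222 + o)/(-1 + o))
-324489 + u(-93) = -324489 + 2*(222 - 93)/(-1 - 93) = -324489 + 2*129/(-94) = -324489 + 2*(-1/94)*129 = -324489 - 129/47 = -15251112/47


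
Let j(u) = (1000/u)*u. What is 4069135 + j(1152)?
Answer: 4070135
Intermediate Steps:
j(u) = 1000
4069135 + j(1152) = 4069135 + 1000 = 4070135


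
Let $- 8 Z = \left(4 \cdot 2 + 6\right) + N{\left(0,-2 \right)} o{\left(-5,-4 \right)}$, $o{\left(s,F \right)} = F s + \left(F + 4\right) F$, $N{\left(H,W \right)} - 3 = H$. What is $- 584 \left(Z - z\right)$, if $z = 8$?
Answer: $10074$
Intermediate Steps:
$N{\left(H,W \right)} = 3 + H$
$o{\left(s,F \right)} = F s + F \left(4 + F\right)$ ($o{\left(s,F \right)} = F s + \left(4 + F\right) F = F s + F \left(4 + F\right)$)
$Z = - \frac{37}{4}$ ($Z = - \frac{\left(4 \cdot 2 + 6\right) + \left(3 + 0\right) \left(- 4 \left(4 - 4 - 5\right)\right)}{8} = - \frac{\left(8 + 6\right) + 3 \left(\left(-4\right) \left(-5\right)\right)}{8} = - \frac{14 + 3 \cdot 20}{8} = - \frac{14 + 60}{8} = \left(- \frac{1}{8}\right) 74 = - \frac{37}{4} \approx -9.25$)
$- 584 \left(Z - z\right) = - 584 \left(- \frac{37}{4} - 8\right) = \left(-584\right) \left(- \frac{69}{4}\right) = 10074$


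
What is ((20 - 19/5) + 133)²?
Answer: 556516/25 ≈ 22261.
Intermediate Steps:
((20 - 19/5) + 133)² = (81/5 + 133)² = (746/5)² = 556516/25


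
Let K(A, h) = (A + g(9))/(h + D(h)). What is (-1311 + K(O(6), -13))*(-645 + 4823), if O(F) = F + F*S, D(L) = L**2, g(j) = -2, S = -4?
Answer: -213637852/39 ≈ -5.4779e+6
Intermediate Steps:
O(F) = -3*F (O(F) = F + F*(-4) = F - 4*F = -3*F)
K(A, h) = (-2 + A)/(h + h**2) (K(A, h) = (A - 2)/(h + h**2) = (-2 + A)/(h + h**2))
(-1311 + K(O(6), -13))*(-645 + 4823) = (-1311 + (-2 - 3*6)/((-13)*(1 - 13)))*(-645 + 4823) = (-1311 - 1/13*(-2 - 18)/(-12))*4178 = (-1311 - 1/13*(-1/12)*(-20))*4178 = (-1311 - 5/39)*4178 = -51134/39*4178 = -213637852/39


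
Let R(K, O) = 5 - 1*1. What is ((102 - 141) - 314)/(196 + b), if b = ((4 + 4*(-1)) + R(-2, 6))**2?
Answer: -353/212 ≈ -1.6651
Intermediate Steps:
R(K, O) = 4 (R(K, O) = 5 - 1 = 4)
b = 16 (b = ((4 + 4*(-1)) + 4)**2 = ((4 - 4) + 4)**2 = (0 + 4)**2 = 4**2 = 16)
((102 - 141) - 314)/(196 + b) = ((102 - 141) - 314)/(196 + 16) = (-39 - 314)/212 = -353*1/212 = -353/212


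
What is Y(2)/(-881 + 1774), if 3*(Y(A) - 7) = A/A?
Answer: 22/2679 ≈ 0.0082120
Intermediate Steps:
Y(A) = 22/3 (Y(A) = 7 + (A/A)/3 = 7 + (⅓)*1 = 7 + ⅓ = 22/3)
Y(2)/(-881 + 1774) = 22/(3*(-881 + 1774)) = (22/3)/893 = (22/3)*(1/893) = 22/2679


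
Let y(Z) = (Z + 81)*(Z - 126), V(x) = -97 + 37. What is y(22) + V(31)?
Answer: -10772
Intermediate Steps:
V(x) = -60
y(Z) = (-126 + Z)*(81 + Z) (y(Z) = (81 + Z)*(-126 + Z) = (-126 + Z)*(81 + Z))
y(22) + V(31) = (-10206 + 22**2 - 45*22) - 60 = (-10206 + 484 - 990) - 60 = -10712 - 60 = -10772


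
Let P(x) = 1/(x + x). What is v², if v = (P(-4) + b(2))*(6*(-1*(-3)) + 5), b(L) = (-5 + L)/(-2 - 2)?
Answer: 13225/64 ≈ 206.64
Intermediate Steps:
b(L) = 5/4 - L/4 (b(L) = (-5 + L)/(-4) = (-5 + L)*(-¼) = 5/4 - L/4)
P(x) = 1/(2*x)
v = 115/8 (v = ((½)/(-4) + (5/4 - ¼*2))*(6*(-1*(-3)) + 5) = ((½)*(-¼) + (5/4 - ½))*(6*3 + 5) = (-⅛ + ¾)*(18 + 5) = (5/8)*23 = 115/8 ≈ 14.375)
v² = (115/8)² = 13225/64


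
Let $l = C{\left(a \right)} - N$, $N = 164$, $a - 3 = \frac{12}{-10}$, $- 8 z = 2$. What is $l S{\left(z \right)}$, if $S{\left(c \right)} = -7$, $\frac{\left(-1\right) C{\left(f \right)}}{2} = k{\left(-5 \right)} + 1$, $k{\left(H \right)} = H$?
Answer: $1092$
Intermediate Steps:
$z = - \frac{1}{4}$ ($z = \left(- \frac{1}{8}\right) 2 = - \frac{1}{4} \approx -0.25$)
$a = \frac{9}{5}$ ($a = 3 + \frac{12}{-10} = 3 + 12 \left(- \frac{1}{10}\right) = 3 - \frac{6}{5} = \frac{9}{5} \approx 1.8$)
$C{\left(f \right)} = 8$ ($C{\left(f \right)} = - 2 \left(-5 + 1\right) = \left(-2\right) \left(-4\right) = 8$)
$l = -156$ ($l = 8 - 164 = -156$)
$l S{\left(z \right)} = \left(-156\right) \left(-7\right) = 1092$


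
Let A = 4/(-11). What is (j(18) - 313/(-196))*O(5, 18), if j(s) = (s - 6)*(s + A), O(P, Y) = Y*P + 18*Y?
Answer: 95164317/1078 ≈ 88279.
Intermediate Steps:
O(P, Y) = 18*Y + P*Y (O(P, Y) = P*Y + 18*Y = 18*Y + P*Y)
A = -4/11 (A = 4*(-1/11) = -4/11 ≈ -0.36364)
j(s) = (-6 + s)*(-4/11 + s) (j(s) = (s - 6)*(s - 4/11) = (-6 + s)*(-4/11 + s))
(j(18) - 313/(-196))*O(5, 18) = ((24/11 + 18² - 70/11*18) - 313/(-196))*(18*(18 + 5)) = ((24/11 + 324 - 1260/11) - 313*(-1/196))*(18*23) = (2328/11 + 313/196)*414 = (459731/2156)*414 = 95164317/1078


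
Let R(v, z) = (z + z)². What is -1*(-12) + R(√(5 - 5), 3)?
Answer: 48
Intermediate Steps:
R(v, z) = 4*z² (R(v, z) = (2*z)² = 4*z²)
-1*(-12) + R(√(5 - 5), 3) = -1*(-12) + 4*3² = 12 + 4*9 = 12 + 36 = 48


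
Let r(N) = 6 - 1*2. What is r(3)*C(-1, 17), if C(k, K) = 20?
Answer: 80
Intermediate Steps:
r(N) = 4 (r(N) = 6 - 2 = 4)
r(3)*C(-1, 17) = 4*20 = 80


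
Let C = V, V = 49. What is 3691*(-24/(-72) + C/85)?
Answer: 856312/255 ≈ 3358.1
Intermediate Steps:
C = 49
3691*(-24/(-72) + C/85) = 3691*(-24/(-72) + 49/85) = 3691*(-24*(-1/72) + 49*(1/85)) = 3691*(⅓ + 49/85) = 3691*(232/255) = 856312/255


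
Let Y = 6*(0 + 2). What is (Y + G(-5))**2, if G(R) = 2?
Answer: 196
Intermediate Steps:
Y = 12 (Y = 6*2 = 12)
(Y + G(-5))**2 = (12 + 2)**2 = 14**2 = 196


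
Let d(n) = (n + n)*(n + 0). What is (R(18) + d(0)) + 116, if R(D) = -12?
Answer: 104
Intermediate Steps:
d(n) = 2*n² (d(n) = (2*n)*n = 2*n²)
(R(18) + d(0)) + 116 = (-12 + 2*0²) + 116 = (-12 + 2*0) + 116 = (-12 + 0) + 116 = -12 + 116 = 104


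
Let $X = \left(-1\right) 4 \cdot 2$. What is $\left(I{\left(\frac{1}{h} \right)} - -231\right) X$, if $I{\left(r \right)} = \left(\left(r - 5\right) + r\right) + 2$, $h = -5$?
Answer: $- \frac{9104}{5} \approx -1820.8$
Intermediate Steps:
$I{\left(r \right)} = -3 + 2 r$ ($I{\left(r \right)} = \left(\left(r - 5\right) + r\right) + 2 = \left(\left(-5 + r\right) + r\right) + 2 = \left(-5 + 2 r\right) + 2 = -3 + 2 r$)
$X = -8$ ($X = \left(-4\right) 2 = -8$)
$\left(I{\left(\frac{1}{h} \right)} - -231\right) X = \left(\left(-3 + \frac{2}{-5}\right) - -231\right) \left(-8\right) = \left(\left(-3 + 2 \left(- \frac{1}{5}\right)\right) + 231\right) \left(-8\right) = \left(\left(-3 - \frac{2}{5}\right) + 231\right) \left(-8\right) = \left(- \frac{17}{5} + 231\right) \left(-8\right) = \frac{1138}{5} \left(-8\right) = - \frac{9104}{5}$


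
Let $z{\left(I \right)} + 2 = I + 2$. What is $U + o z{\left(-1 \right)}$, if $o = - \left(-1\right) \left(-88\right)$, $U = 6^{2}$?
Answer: $124$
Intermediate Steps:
$U = 36$
$o = -88$ ($o = \left(-1\right) 88 = -88$)
$z{\left(I \right)} = I$ ($z{\left(I \right)} = -2 + \left(I + 2\right) = -2 + \left(2 + I\right) = I$)
$U + o z{\left(-1 \right)} = 36 - -88 = 36 + 88 = 124$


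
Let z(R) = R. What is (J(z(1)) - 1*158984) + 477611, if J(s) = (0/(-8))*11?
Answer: 318627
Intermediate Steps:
J(s) = 0 (J(s) = (0*(-⅛))*11 = 0*11 = 0)
(J(z(1)) - 1*158984) + 477611 = (0 - 1*158984) + 477611 = (0 - 158984) + 477611 = -158984 + 477611 = 318627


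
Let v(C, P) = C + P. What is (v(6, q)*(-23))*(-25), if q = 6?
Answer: 6900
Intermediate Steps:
(v(6, q)*(-23))*(-25) = ((6 + 6)*(-23))*(-25) = (12*(-23))*(-25) = -276*(-25) = 6900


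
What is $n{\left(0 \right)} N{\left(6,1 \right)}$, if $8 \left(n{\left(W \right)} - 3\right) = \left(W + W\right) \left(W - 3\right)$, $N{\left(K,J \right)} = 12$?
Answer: $36$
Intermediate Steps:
$n{\left(W \right)} = 3 + \frac{W \left(-3 + W\right)}{4}$ ($n{\left(W \right)} = 3 + \frac{\left(W + W\right) \left(W - 3\right)}{8} = 3 + \frac{2 W \left(-3 + W\right)}{8} = 3 + \frac{W \left(-3 + W\right)}{4}$)
$n{\left(0 \right)} N{\left(6,1 \right)} = \left(3 - 0 + \frac{0^{2}}{4}\right) 12 = \left(3 + 0 + \frac{1}{4} \cdot 0\right) 12 = \left(3 + 0 + 0\right) 12 = 3 \cdot 12 = 36$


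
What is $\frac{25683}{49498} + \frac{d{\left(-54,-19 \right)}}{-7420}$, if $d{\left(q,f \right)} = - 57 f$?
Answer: $\frac{68480763}{183637580} \approx 0.37291$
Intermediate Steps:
$\frac{25683}{49498} + \frac{d{\left(-54,-19 \right)}}{-7420} = \frac{25683}{49498} + \frac{\left(-57\right) \left(-19\right)}{-7420} = 25683 \cdot \frac{1}{49498} + 1083 \left(- \frac{1}{7420}\right) = \frac{25683}{49498} - \frac{1083}{7420} = \frac{68480763}{183637580}$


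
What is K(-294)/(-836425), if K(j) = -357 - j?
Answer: 63/836425 ≈ 7.5321e-5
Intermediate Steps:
K(-294)/(-836425) = (-357 - 1*(-294))/(-836425) = (-357 + 294)*(-1/836425) = -63*(-1/836425) = 63/836425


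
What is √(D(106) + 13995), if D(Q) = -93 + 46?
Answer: 2*√3487 ≈ 118.10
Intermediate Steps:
D(Q) = -47
√(D(106) + 13995) = √(-47 + 13995) = √13948 = 2*√3487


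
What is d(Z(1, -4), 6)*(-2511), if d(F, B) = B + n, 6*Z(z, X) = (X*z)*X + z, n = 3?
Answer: -22599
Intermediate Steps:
Z(z, X) = z/6 + z*X²/6 (Z(z, X) = ((X*z)*X + z)/6 = (z*X² + z)/6 = (z + z*X²)/6 = z/6 + z*X²/6)
d(F, B) = 3 + B (d(F, B) = B + 3 = 3 + B)
d(Z(1, -4), 6)*(-2511) = (3 + 6)*(-2511) = 9*(-2511) = -22599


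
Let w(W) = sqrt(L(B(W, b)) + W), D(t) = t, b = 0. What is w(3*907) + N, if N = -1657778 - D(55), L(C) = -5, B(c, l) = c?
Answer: -1657833 + 2*sqrt(679) ≈ -1.6578e+6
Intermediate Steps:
w(W) = sqrt(-5 + W)
N = -1657833 (N = -1657778 - 1*55 = -1657778 - 55 = -1657833)
w(3*907) + N = sqrt(-5 + 3*907) - 1657833 = sqrt(-5 + 2721) - 1657833 = sqrt(2716) - 1657833 = 2*sqrt(679) - 1657833 = -1657833 + 2*sqrt(679)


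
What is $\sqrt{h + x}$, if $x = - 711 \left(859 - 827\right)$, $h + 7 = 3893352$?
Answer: $\sqrt{3870593} \approx 1967.4$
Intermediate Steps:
$h = 3893345$ ($h = -7 + 3893352 = 3893345$)
$x = -22752$ ($x = \left(-711\right) 32 = -22752$)
$\sqrt{h + x} = \sqrt{3893345 - 22752} = \sqrt{3870593}$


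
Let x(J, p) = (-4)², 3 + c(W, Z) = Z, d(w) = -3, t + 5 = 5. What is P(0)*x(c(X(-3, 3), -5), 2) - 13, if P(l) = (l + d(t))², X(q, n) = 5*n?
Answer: 131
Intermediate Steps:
t = 0 (t = -5 + 5 = 0)
P(l) = (-3 + l)² (P(l) = (l - 3)² = (-3 + l)²)
c(W, Z) = -3 + Z
x(J, p) = 16
P(0)*x(c(X(-3, 3), -5), 2) - 13 = (-3 + 0)²*16 - 13 = (-3)²*16 - 13 = 9*16 - 13 = 144 - 13 = 131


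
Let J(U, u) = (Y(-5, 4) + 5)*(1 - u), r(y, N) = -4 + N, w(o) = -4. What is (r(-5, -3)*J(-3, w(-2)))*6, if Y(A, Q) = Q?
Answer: -1890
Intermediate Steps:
J(U, u) = 9 - 9*u (J(U, u) = (4 + 5)*(1 - u) = 9*(1 - u) = 9 - 9*u)
(r(-5, -3)*J(-3, w(-2)))*6 = ((-4 - 3)*(9 - 9*(-4)))*6 = -7*(9 + 36)*6 = -7*45*6 = -315*6 = -1890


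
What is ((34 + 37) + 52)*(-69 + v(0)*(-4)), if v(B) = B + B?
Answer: -8487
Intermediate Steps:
v(B) = 2*B
((34 + 37) + 52)*(-69 + v(0)*(-4)) = ((34 + 37) + 52)*(-69 + (2*0)*(-4)) = (71 + 52)*(-69 + 0*(-4)) = 123*(-69 + 0) = 123*(-69) = -8487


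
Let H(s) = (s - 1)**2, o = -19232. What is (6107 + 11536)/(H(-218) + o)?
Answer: 17643/28729 ≈ 0.61412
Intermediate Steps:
H(s) = (-1 + s)**2
(6107 + 11536)/(H(-218) + o) = (6107 + 11536)/((-1 - 218)**2 - 19232) = 17643/((-219)**2 - 19232) = 17643/(47961 - 19232) = 17643/28729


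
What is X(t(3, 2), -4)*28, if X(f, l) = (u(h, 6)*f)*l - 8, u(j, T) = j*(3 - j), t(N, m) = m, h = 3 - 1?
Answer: -672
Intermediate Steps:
h = 2
X(f, l) = -8 + 2*f*l (X(f, l) = ((2*(3 - 1*2))*f)*l - 8 = ((2*(3 - 2))*f)*l - 8 = ((2*1)*f)*l - 8 = (2*f)*l - 8 = 2*f*l - 8 = -8 + 2*f*l)
X(t(3, 2), -4)*28 = (-8 + 2*2*(-4))*28 = (-8 - 16)*28 = -24*28 = -672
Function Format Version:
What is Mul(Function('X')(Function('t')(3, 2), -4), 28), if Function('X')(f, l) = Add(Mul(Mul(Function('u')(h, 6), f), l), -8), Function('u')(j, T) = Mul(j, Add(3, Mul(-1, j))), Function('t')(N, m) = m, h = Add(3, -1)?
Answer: -672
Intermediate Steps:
h = 2
Function('X')(f, l) = Add(-8, Mul(2, f, l)) (Function('X')(f, l) = Add(Mul(Mul(Mul(2, Add(3, Mul(-1, 2))), f), l), -8) = Add(Mul(Mul(Mul(2, Add(3, -2)), f), l), -8) = Add(Mul(Mul(Mul(2, 1), f), l), -8) = Add(Mul(Mul(2, f), l), -8) = Add(Mul(2, f, l), -8) = Add(-8, Mul(2, f, l)))
Mul(Function('X')(Function('t')(3, 2), -4), 28) = Mul(Add(-8, Mul(2, 2, -4)), 28) = Mul(Add(-8, -16), 28) = Mul(-24, 28) = -672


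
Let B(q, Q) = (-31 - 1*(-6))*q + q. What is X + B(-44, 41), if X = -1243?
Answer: -187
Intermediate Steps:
B(q, Q) = -24*q (B(q, Q) = (-31 + 6)*q + q = -25*q + q = -24*q)
X + B(-44, 41) = -1243 - 24*(-44) = -1243 + 1056 = -187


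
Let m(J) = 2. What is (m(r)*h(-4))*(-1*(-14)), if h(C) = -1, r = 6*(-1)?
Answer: -28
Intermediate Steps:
r = -6
(m(r)*h(-4))*(-1*(-14)) = (2*(-1))*(-1*(-14)) = -2*14 = -28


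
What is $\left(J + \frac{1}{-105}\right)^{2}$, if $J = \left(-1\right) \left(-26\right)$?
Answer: $\frac{7447441}{11025} \approx 675.5$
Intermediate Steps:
$J = 26$
$\left(J + \frac{1}{-105}\right)^{2} = \left(26 + \frac{1}{-105}\right)^{2} = \left(26 - \frac{1}{105}\right)^{2} = \left(\frac{2729}{105}\right)^{2} = \frac{7447441}{11025}$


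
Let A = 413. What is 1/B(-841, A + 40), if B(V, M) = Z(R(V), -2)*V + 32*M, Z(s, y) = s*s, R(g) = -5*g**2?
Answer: -1/10517680832490529 ≈ -9.5078e-17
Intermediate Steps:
Z(s, y) = s**2
B(V, M) = 25*V**5 + 32*M (B(V, M) = (-5*V**2)**2*V + 32*M = (25*V**4)*V + 32*M = 25*V**5 + 32*M)
1/B(-841, A + 40) = 1/(25*(-841)**5 + 32*(413 + 40)) = 1/(25*(-420707233300201) + 32*453) = 1/(-10517680832505025 + 14496) = 1/(-10517680832490529) = -1/10517680832490529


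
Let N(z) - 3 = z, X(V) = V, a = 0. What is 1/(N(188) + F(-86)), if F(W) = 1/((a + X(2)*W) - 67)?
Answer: 239/45648 ≈ 0.0052357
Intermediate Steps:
N(z) = 3 + z
F(W) = 1/(-67 + 2*W) (F(W) = 1/((0 + 2*W) - 67) = 1/(2*W - 67) = 1/(-67 + 2*W))
1/(N(188) + F(-86)) = 1/((3 + 188) + 1/(-67 + 2*(-86))) = 1/(191 + 1/(-67 - 172)) = 1/(191 + 1/(-239)) = 1/(191 - 1/239) = 1/(45648/239) = 239/45648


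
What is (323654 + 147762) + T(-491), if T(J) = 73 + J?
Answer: 470998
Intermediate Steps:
(323654 + 147762) + T(-491) = (323654 + 147762) + (73 - 491) = 471416 - 418 = 470998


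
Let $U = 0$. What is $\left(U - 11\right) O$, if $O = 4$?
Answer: $-44$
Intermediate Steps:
$\left(U - 11\right) O = \left(0 - 11\right) 4 = \left(-11\right) 4 = -44$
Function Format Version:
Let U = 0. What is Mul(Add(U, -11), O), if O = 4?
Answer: -44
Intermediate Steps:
Mul(Add(U, -11), O) = Mul(Add(0, -11), 4) = Mul(-11, 4) = -44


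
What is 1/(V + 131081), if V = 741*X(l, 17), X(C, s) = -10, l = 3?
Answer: 1/123671 ≈ 8.0860e-6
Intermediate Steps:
V = -7410 (V = 741*(-10) = -7410)
1/(V + 131081) = 1/(-7410 + 131081) = 1/123671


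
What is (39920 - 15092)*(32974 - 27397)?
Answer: 138465756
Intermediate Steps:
(39920 - 15092)*(32974 - 27397) = 24828*5577 = 138465756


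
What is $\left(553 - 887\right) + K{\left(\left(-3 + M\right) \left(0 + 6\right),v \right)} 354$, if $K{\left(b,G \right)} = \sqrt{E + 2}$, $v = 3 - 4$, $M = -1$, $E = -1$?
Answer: $20$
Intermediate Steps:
$v = -1$ ($v = 3 - 4 = -1$)
$K{\left(b,G \right)} = 1$ ($K{\left(b,G \right)} = \sqrt{-1 + 2} = \sqrt{1} = 1$)
$\left(553 - 887\right) + K{\left(\left(-3 + M\right) \left(0 + 6\right),v \right)} 354 = \left(553 - 887\right) + 1 \cdot 354 = -334 + 354 = 20$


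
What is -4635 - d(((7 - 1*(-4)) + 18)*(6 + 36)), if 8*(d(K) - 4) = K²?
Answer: -380159/2 ≈ -1.9008e+5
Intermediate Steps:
d(K) = 4 + K²/8
-4635 - d(((7 - 1*(-4)) + 18)*(6 + 36)) = -4635 - (4 + (((7 - 1*(-4)) + 18)*(6 + 36))²/8) = -4635 - (4 + (((7 + 4) + 18)*42)²/8) = -4635 - (4 + ((11 + 18)*42)²/8) = -4635 - (4 + (29*42)²/8) = -4635 - (4 + (⅛)*1218²) = -4635 - (4 + (⅛)*1483524) = -4635 - (4 + 370881/2) = -4635 - 1*370889/2 = -4635 - 370889/2 = -380159/2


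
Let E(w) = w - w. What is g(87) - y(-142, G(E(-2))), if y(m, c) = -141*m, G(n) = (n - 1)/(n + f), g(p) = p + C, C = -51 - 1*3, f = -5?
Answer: -19989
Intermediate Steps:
E(w) = 0
C = -54 (C = -51 - 3 = -54)
g(p) = -54 + p (g(p) = p - 54 = -54 + p)
G(n) = (-1 + n)/(-5 + n) (G(n) = (n - 1)/(n - 5) = (-1 + n)/(-5 + n))
g(87) - y(-142, G(E(-2))) = (-54 + 87) - (-141)*(-142) = 33 - 1*20022 = 33 - 20022 = -19989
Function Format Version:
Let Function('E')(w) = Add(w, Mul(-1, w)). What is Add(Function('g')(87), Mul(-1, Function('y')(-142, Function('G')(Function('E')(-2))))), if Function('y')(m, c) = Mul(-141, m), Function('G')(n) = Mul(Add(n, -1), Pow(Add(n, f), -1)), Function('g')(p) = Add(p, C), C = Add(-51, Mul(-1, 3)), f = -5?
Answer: -19989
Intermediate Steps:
Function('E')(w) = 0
C = -54 (C = Add(-51, -3) = -54)
Function('g')(p) = Add(-54, p) (Function('g')(p) = Add(p, -54) = Add(-54, p))
Function('G')(n) = Mul(Pow(Add(-5, n), -1), Add(-1, n)) (Function('G')(n) = Mul(Add(n, -1), Pow(Add(n, -5), -1)) = Mul(Add(-1, n), Pow(Add(-5, n), -1)) = Mul(Pow(Add(-5, n), -1), Add(-1, n)))
Add(Function('g')(87), Mul(-1, Function('y')(-142, Function('G')(Function('E')(-2))))) = Add(Add(-54, 87), Mul(-1, Mul(-141, -142))) = Add(33, Mul(-1, 20022)) = Add(33, -20022) = -19989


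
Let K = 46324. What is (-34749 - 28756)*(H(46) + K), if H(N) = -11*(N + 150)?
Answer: -2804888840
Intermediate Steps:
H(N) = -1650 - 11*N (H(N) = -11*(150 + N) = -1650 - 11*N)
(-34749 - 28756)*(H(46) + K) = (-34749 - 28756)*((-1650 - 11*46) + 46324) = -63505*((-1650 - 506) + 46324) = -63505*(-2156 + 46324) = -63505*44168 = -2804888840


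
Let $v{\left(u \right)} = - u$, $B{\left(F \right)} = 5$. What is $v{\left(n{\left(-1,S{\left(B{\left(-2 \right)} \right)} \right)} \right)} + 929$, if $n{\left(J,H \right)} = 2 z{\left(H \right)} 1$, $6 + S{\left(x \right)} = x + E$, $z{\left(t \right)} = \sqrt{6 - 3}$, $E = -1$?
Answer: $929 - 2 \sqrt{3} \approx 925.54$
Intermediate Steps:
$z{\left(t \right)} = \sqrt{3}$
$S{\left(x \right)} = -7 + x$ ($S{\left(x \right)} = -6 + \left(x - 1\right) = -6 + \left(-1 + x\right) = -7 + x$)
$n{\left(J,H \right)} = 2 \sqrt{3}$ ($n{\left(J,H \right)} = 2 \sqrt{3} \cdot 1 = 2 \sqrt{3}$)
$v{\left(n{\left(-1,S{\left(B{\left(-2 \right)} \right)} \right)} \right)} + 929 = - 2 \sqrt{3} + 929 = 929 - 2 \sqrt{3}$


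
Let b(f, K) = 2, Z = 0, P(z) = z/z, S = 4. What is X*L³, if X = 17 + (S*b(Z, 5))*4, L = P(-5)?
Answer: 49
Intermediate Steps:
P(z) = 1
L = 1
X = 49 (X = 17 + (4*2)*4 = 17 + 8*4 = 17 + 32 = 49)
X*L³ = 49*1³ = 49*1 = 49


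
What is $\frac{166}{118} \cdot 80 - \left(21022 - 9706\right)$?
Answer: $- \frac{661004}{59} \approx -11203.0$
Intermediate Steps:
$\frac{166}{118} \cdot 80 - \left(21022 - 9706\right) = 166 \cdot \frac{1}{118} \cdot 80 - 11316 = \frac{83}{59} \cdot 80 - 11316 = \frac{6640}{59} - 11316 = - \frac{661004}{59}$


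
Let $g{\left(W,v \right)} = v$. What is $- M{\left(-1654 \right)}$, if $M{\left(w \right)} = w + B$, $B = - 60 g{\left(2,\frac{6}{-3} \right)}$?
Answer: $1534$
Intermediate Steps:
$B = 120$ ($B = - 60 \frac{6}{-3} = - 60 \cdot 6 \left(- \frac{1}{3}\right) = \left(-60\right) \left(-2\right) = 120$)
$M{\left(w \right)} = 120 + w$ ($M{\left(w \right)} = w + 120 = 120 + w$)
$- M{\left(-1654 \right)} = - (120 - 1654) = \left(-1\right) \left(-1534\right) = 1534$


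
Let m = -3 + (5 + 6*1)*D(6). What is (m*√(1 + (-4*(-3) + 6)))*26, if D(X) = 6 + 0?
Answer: 1638*√19 ≈ 7139.9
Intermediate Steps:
D(X) = 6
m = 63 (m = -3 + (5 + 6*1)*6 = -3 + (5 + 6)*6 = -3 + 11*6 = -3 + 66 = 63)
(m*√(1 + (-4*(-3) + 6)))*26 = (63*√(1 + (-4*(-3) + 6)))*26 = (63*√(1 + (12 + 6)))*26 = (63*√(1 + 18))*26 = (63*√19)*26 = 1638*√19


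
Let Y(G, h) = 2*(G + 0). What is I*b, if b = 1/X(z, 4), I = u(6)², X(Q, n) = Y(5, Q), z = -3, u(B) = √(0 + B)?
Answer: ⅗ ≈ 0.60000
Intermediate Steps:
u(B) = √B
Y(G, h) = 2*G
X(Q, n) = 10 (X(Q, n) = 2*5 = 10)
I = 6 (I = (√6)² = 6)
b = ⅒ (b = 1/10 = ⅒ ≈ 0.10000)
I*b = 6*(⅒) = ⅗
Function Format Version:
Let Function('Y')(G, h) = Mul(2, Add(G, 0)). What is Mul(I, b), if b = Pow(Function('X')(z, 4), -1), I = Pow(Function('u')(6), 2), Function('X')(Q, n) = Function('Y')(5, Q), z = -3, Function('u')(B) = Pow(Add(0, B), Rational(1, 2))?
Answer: Rational(3, 5) ≈ 0.60000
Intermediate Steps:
Function('u')(B) = Pow(B, Rational(1, 2))
Function('Y')(G, h) = Mul(2, G)
Function('X')(Q, n) = 10 (Function('X')(Q, n) = Mul(2, 5) = 10)
I = 6 (I = Pow(Pow(6, Rational(1, 2)), 2) = 6)
b = Rational(1, 10) (b = Pow(10, -1) = Rational(1, 10) ≈ 0.10000)
Mul(I, b) = Mul(6, Rational(1, 10)) = Rational(3, 5)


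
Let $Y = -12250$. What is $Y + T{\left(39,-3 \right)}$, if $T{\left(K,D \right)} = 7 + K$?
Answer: $-12204$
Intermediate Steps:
$Y + T{\left(39,-3 \right)} = -12250 + \left(7 + 39\right) = -12250 + 46 = -12204$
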